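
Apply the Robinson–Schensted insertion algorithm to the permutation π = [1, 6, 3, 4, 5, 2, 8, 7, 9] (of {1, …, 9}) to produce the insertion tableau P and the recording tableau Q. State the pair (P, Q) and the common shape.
P = [1, 2, 4, 5, 7, 9] / [3, 8] / [6];  Q = [1, 2, 4, 5, 7, 9] / [3, 8] / [6];  common shape = (6, 2, 1)

Row-insert the values π_1, π_2, … into P one at a time, bumping the leftmost entry strictly greater than the inserted value down to the next row. The recording tableau Q records, in position (i, j), the step at which that cell was added to P.
  Insert 1 (step 1): P = [1];  Q = [1]
  Insert 6 (step 2): P = [1, 6];  Q = [1, 2]
  Insert 3 (step 3): P = [1, 3] / [6];  Q = [1, 2] / [3]
  Insert 4 (step 4): P = [1, 3, 4] / [6];  Q = [1, 2, 4] / [3]
  Insert 5 (step 5): P = [1, 3, 4, 5] / [6];  Q = [1, 2, 4, 5] / [3]
  Insert 2 (step 6): P = [1, 2, 4, 5] / [3] / [6];  Q = [1, 2, 4, 5] / [3] / [6]
  Insert 8 (step 7): P = [1, 2, 4, 5, 8] / [3] / [6];  Q = [1, 2, 4, 5, 7] / [3] / [6]
  Insert 7 (step 8): P = [1, 2, 4, 5, 7] / [3, 8] / [6];  Q = [1, 2, 4, 5, 7] / [3, 8] / [6]
  Insert 9 (step 9): P = [1, 2, 4, 5, 7, 9] / [3, 8] / [6];  Q = [1, 2, 4, 5, 7, 9] / [3, 8] / [6]
Final shape: (6, 2, 1).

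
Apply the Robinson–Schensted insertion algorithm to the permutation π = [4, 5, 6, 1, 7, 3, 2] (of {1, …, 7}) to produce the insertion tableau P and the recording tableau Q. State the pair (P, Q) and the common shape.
P = [1, 2, 6, 7] / [3, 5] / [4];  Q = [1, 2, 3, 5] / [4, 6] / [7];  common shape = (4, 2, 1)

Row-insert the values π_1, π_2, … into P one at a time, bumping the leftmost entry strictly greater than the inserted value down to the next row. The recording tableau Q records, in position (i, j), the step at which that cell was added to P.
  Insert 4 (step 1): P = [4];  Q = [1]
  Insert 5 (step 2): P = [4, 5];  Q = [1, 2]
  Insert 6 (step 3): P = [4, 5, 6];  Q = [1, 2, 3]
  Insert 1 (step 4): P = [1, 5, 6] / [4];  Q = [1, 2, 3] / [4]
  Insert 7 (step 5): P = [1, 5, 6, 7] / [4];  Q = [1, 2, 3, 5] / [4]
  Insert 3 (step 6): P = [1, 3, 6, 7] / [4, 5];  Q = [1, 2, 3, 5] / [4, 6]
  Insert 2 (step 7): P = [1, 2, 6, 7] / [3, 5] / [4];  Q = [1, 2, 3, 5] / [4, 6] / [7]
Final shape: (4, 2, 1).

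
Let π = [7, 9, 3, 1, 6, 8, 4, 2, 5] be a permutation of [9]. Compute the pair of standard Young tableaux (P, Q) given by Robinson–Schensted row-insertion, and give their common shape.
P = [1, 2, 5] / [3, 4, 8] / [6, 9] / [7];  Q = [1, 2, 6] / [3, 5, 9] / [4, 7] / [8];  common shape = (3, 3, 2, 1)

Row-insert the values π_1, π_2, … into P one at a time, bumping the leftmost entry strictly greater than the inserted value down to the next row. The recording tableau Q records, in position (i, j), the step at which that cell was added to P.
  Insert 7 (step 1): P = [7];  Q = [1]
  Insert 9 (step 2): P = [7, 9];  Q = [1, 2]
  Insert 3 (step 3): P = [3, 9] / [7];  Q = [1, 2] / [3]
  Insert 1 (step 4): P = [1, 9] / [3] / [7];  Q = [1, 2] / [3] / [4]
  Insert 6 (step 5): P = [1, 6] / [3, 9] / [7];  Q = [1, 2] / [3, 5] / [4]
  Insert 8 (step 6): P = [1, 6, 8] / [3, 9] / [7];  Q = [1, 2, 6] / [3, 5] / [4]
  Insert 4 (step 7): P = [1, 4, 8] / [3, 6] / [7, 9];  Q = [1, 2, 6] / [3, 5] / [4, 7]
  Insert 2 (step 8): P = [1, 2, 8] / [3, 4] / [6, 9] / [7];  Q = [1, 2, 6] / [3, 5] / [4, 7] / [8]
  Insert 5 (step 9): P = [1, 2, 5] / [3, 4, 8] / [6, 9] / [7];  Q = [1, 2, 6] / [3, 5, 9] / [4, 7] / [8]
Final shape: (3, 3, 2, 1).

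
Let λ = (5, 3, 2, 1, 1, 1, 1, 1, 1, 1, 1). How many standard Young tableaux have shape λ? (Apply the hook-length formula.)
# SYT of shape (5, 3, 2, 1, 1, 1, 1, 1, 1, 1, 1) = 612612

Hook-length formula: f^λ = n! / Π hook(c), product over all cells c of the Young diagram. For λ = (5, 3, 2, 1, 1, 1, 1, 1, 1, 1, 1), n = 18 boxes. Hook lengths by row (left-to-right, top-to-bottom): [15, 6, 4, 2, 1]; [12, 3, 1]; [10, 1]; [8]; [7]; [6]; [5]; [4]; [3]; [2]; [1]. Product of hooks = 10450944000. So f^λ = 18! / 10450944000 = 6402373705728000 / 10450944000 = 612612.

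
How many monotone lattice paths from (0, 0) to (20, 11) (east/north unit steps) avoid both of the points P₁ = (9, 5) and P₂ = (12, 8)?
Number of paths = 45717113

Inclusion–exclusion. Total paths: C(31, 20) = 84672315. Through P₁: C(14, 9)·C(17, 11) = 24776752. Through P₂: C(20, 12)·C(11, 8) = 20785050. Since P₁ is strictly southwest of P₂, a monotone path through both must visit P₁ then P₂; paths through both = C(14, 9)·C(6, 3)·C(11, 8) = 6606600. Avoid both = 84672315 − 24776752 − 20785050 + 6606600 = 45717113.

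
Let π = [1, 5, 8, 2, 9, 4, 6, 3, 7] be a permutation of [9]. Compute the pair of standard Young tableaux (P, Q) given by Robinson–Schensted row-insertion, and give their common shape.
P = [1, 2, 3, 6, 7] / [4, 8, 9] / [5];  Q = [1, 2, 3, 5, 9] / [4, 6, 7] / [8];  common shape = (5, 3, 1)

Row-insert the values π_1, π_2, … into P one at a time, bumping the leftmost entry strictly greater than the inserted value down to the next row. The recording tableau Q records, in position (i, j), the step at which that cell was added to P.
  Insert 1 (step 1): P = [1];  Q = [1]
  Insert 5 (step 2): P = [1, 5];  Q = [1, 2]
  Insert 8 (step 3): P = [1, 5, 8];  Q = [1, 2, 3]
  Insert 2 (step 4): P = [1, 2, 8] / [5];  Q = [1, 2, 3] / [4]
  Insert 9 (step 5): P = [1, 2, 8, 9] / [5];  Q = [1, 2, 3, 5] / [4]
  Insert 4 (step 6): P = [1, 2, 4, 9] / [5, 8];  Q = [1, 2, 3, 5] / [4, 6]
  Insert 6 (step 7): P = [1, 2, 4, 6] / [5, 8, 9];  Q = [1, 2, 3, 5] / [4, 6, 7]
  Insert 3 (step 8): P = [1, 2, 3, 6] / [4, 8, 9] / [5];  Q = [1, 2, 3, 5] / [4, 6, 7] / [8]
  Insert 7 (step 9): P = [1, 2, 3, 6, 7] / [4, 8, 9] / [5];  Q = [1, 2, 3, 5, 9] / [4, 6, 7] / [8]
Final shape: (5, 3, 1).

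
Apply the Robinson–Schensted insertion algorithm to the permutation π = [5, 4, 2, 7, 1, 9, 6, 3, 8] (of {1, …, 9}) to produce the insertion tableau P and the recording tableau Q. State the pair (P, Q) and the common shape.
P = [1, 3, 8] / [2, 6, 9] / [4, 7] / [5];  Q = [1, 4, 6] / [2, 7, 9] / [3, 8] / [5];  common shape = (3, 3, 2, 1)

Row-insert the values π_1, π_2, … into P one at a time, bumping the leftmost entry strictly greater than the inserted value down to the next row. The recording tableau Q records, in position (i, j), the step at which that cell was added to P.
  Insert 5 (step 1): P = [5];  Q = [1]
  Insert 4 (step 2): P = [4] / [5];  Q = [1] / [2]
  Insert 2 (step 3): P = [2] / [4] / [5];  Q = [1] / [2] / [3]
  Insert 7 (step 4): P = [2, 7] / [4] / [5];  Q = [1, 4] / [2] / [3]
  Insert 1 (step 5): P = [1, 7] / [2] / [4] / [5];  Q = [1, 4] / [2] / [3] / [5]
  Insert 9 (step 6): P = [1, 7, 9] / [2] / [4] / [5];  Q = [1, 4, 6] / [2] / [3] / [5]
  Insert 6 (step 7): P = [1, 6, 9] / [2, 7] / [4] / [5];  Q = [1, 4, 6] / [2, 7] / [3] / [5]
  Insert 3 (step 8): P = [1, 3, 9] / [2, 6] / [4, 7] / [5];  Q = [1, 4, 6] / [2, 7] / [3, 8] / [5]
  Insert 8 (step 9): P = [1, 3, 8] / [2, 6, 9] / [4, 7] / [5];  Q = [1, 4, 6] / [2, 7, 9] / [3, 8] / [5]
Final shape: (3, 3, 2, 1).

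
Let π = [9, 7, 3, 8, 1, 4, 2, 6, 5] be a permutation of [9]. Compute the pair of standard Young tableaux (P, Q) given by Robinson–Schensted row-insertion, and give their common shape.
P = [1, 2, 5] / [3, 4, 6] / [7, 8] / [9];  Q = [1, 4, 8] / [2, 6, 9] / [3, 7] / [5];  common shape = (3, 3, 2, 1)

Row-insert the values π_1, π_2, … into P one at a time, bumping the leftmost entry strictly greater than the inserted value down to the next row. The recording tableau Q records, in position (i, j), the step at which that cell was added to P.
  Insert 9 (step 1): P = [9];  Q = [1]
  Insert 7 (step 2): P = [7] / [9];  Q = [1] / [2]
  Insert 3 (step 3): P = [3] / [7] / [9];  Q = [1] / [2] / [3]
  Insert 8 (step 4): P = [3, 8] / [7] / [9];  Q = [1, 4] / [2] / [3]
  Insert 1 (step 5): P = [1, 8] / [3] / [7] / [9];  Q = [1, 4] / [2] / [3] / [5]
  Insert 4 (step 6): P = [1, 4] / [3, 8] / [7] / [9];  Q = [1, 4] / [2, 6] / [3] / [5]
  Insert 2 (step 7): P = [1, 2] / [3, 4] / [7, 8] / [9];  Q = [1, 4] / [2, 6] / [3, 7] / [5]
  Insert 6 (step 8): P = [1, 2, 6] / [3, 4] / [7, 8] / [9];  Q = [1, 4, 8] / [2, 6] / [3, 7] / [5]
  Insert 5 (step 9): P = [1, 2, 5] / [3, 4, 6] / [7, 8] / [9];  Q = [1, 4, 8] / [2, 6, 9] / [3, 7] / [5]
Final shape: (3, 3, 2, 1).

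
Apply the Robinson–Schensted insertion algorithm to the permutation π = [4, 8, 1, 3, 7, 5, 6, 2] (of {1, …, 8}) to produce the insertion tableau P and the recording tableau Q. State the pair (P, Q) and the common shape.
P = [1, 2, 5, 6] / [3, 7] / [4] / [8];  Q = [1, 2, 5, 7] / [3, 4] / [6] / [8];  common shape = (4, 2, 1, 1)

Row-insert the values π_1, π_2, … into P one at a time, bumping the leftmost entry strictly greater than the inserted value down to the next row. The recording tableau Q records, in position (i, j), the step at which that cell was added to P.
  Insert 4 (step 1): P = [4];  Q = [1]
  Insert 8 (step 2): P = [4, 8];  Q = [1, 2]
  Insert 1 (step 3): P = [1, 8] / [4];  Q = [1, 2] / [3]
  Insert 3 (step 4): P = [1, 3] / [4, 8];  Q = [1, 2] / [3, 4]
  Insert 7 (step 5): P = [1, 3, 7] / [4, 8];  Q = [1, 2, 5] / [3, 4]
  Insert 5 (step 6): P = [1, 3, 5] / [4, 7] / [8];  Q = [1, 2, 5] / [3, 4] / [6]
  Insert 6 (step 7): P = [1, 3, 5, 6] / [4, 7] / [8];  Q = [1, 2, 5, 7] / [3, 4] / [6]
  Insert 2 (step 8): P = [1, 2, 5, 6] / [3, 7] / [4] / [8];  Q = [1, 2, 5, 7] / [3, 4] / [6] / [8]
Final shape: (4, 2, 1, 1).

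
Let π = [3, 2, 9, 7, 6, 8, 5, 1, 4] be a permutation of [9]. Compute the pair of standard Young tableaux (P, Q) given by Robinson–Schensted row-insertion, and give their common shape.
P = [1, 4, 8] / [2, 5] / [3, 6] / [7] / [9];  Q = [1, 3, 6] / [2, 4] / [5, 9] / [7] / [8];  common shape = (3, 2, 2, 1, 1)

Row-insert the values π_1, π_2, … into P one at a time, bumping the leftmost entry strictly greater than the inserted value down to the next row. The recording tableau Q records, in position (i, j), the step at which that cell was added to P.
  Insert 3 (step 1): P = [3];  Q = [1]
  Insert 2 (step 2): P = [2] / [3];  Q = [1] / [2]
  Insert 9 (step 3): P = [2, 9] / [3];  Q = [1, 3] / [2]
  Insert 7 (step 4): P = [2, 7] / [3, 9];  Q = [1, 3] / [2, 4]
  Insert 6 (step 5): P = [2, 6] / [3, 7] / [9];  Q = [1, 3] / [2, 4] / [5]
  Insert 8 (step 6): P = [2, 6, 8] / [3, 7] / [9];  Q = [1, 3, 6] / [2, 4] / [5]
  Insert 5 (step 7): P = [2, 5, 8] / [3, 6] / [7] / [9];  Q = [1, 3, 6] / [2, 4] / [5] / [7]
  Insert 1 (step 8): P = [1, 5, 8] / [2, 6] / [3] / [7] / [9];  Q = [1, 3, 6] / [2, 4] / [5] / [7] / [8]
  Insert 4 (step 9): P = [1, 4, 8] / [2, 5] / [3, 6] / [7] / [9];  Q = [1, 3, 6] / [2, 4] / [5, 9] / [7] / [8]
Final shape: (3, 2, 2, 1, 1).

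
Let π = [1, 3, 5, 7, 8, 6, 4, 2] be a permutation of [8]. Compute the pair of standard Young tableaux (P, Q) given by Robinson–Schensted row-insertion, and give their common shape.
P = [1, 2, 4, 6, 8] / [3] / [5] / [7];  Q = [1, 2, 3, 4, 5] / [6] / [7] / [8];  common shape = (5, 1, 1, 1)

Row-insert the values π_1, π_2, … into P one at a time, bumping the leftmost entry strictly greater than the inserted value down to the next row. The recording tableau Q records, in position (i, j), the step at which that cell was added to P.
  Insert 1 (step 1): P = [1];  Q = [1]
  Insert 3 (step 2): P = [1, 3];  Q = [1, 2]
  Insert 5 (step 3): P = [1, 3, 5];  Q = [1, 2, 3]
  Insert 7 (step 4): P = [1, 3, 5, 7];  Q = [1, 2, 3, 4]
  Insert 8 (step 5): P = [1, 3, 5, 7, 8];  Q = [1, 2, 3, 4, 5]
  Insert 6 (step 6): P = [1, 3, 5, 6, 8] / [7];  Q = [1, 2, 3, 4, 5] / [6]
  Insert 4 (step 7): P = [1, 3, 4, 6, 8] / [5] / [7];  Q = [1, 2, 3, 4, 5] / [6] / [7]
  Insert 2 (step 8): P = [1, 2, 4, 6, 8] / [3] / [5] / [7];  Q = [1, 2, 3, 4, 5] / [6] / [7] / [8]
Final shape: (5, 1, 1, 1).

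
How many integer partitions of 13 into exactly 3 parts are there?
p(13, 3 parts) = 14

Partitions of n into exactly k parts ↔ partitions of n − k into at most k parts (subtract 1 from each part). For n = 13, k = 3, the partitions are: 11+1+1, 10+2+1, 9+3+1, 9+2+2, 8+4+1, 8+3+2, 7+5+1, 7+4+2, 7+3+3, 6+6+1, 6+5+2, 6+4+3, 5+5+3, 5+4+4. Count = 14.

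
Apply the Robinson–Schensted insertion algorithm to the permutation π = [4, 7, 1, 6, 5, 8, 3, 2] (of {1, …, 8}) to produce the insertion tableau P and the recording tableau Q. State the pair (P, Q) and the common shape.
P = [1, 2, 8] / [3, 5] / [4] / [6] / [7];  Q = [1, 2, 6] / [3, 4] / [5] / [7] / [8];  common shape = (3, 2, 1, 1, 1)

Row-insert the values π_1, π_2, … into P one at a time, bumping the leftmost entry strictly greater than the inserted value down to the next row. The recording tableau Q records, in position (i, j), the step at which that cell was added to P.
  Insert 4 (step 1): P = [4];  Q = [1]
  Insert 7 (step 2): P = [4, 7];  Q = [1, 2]
  Insert 1 (step 3): P = [1, 7] / [4];  Q = [1, 2] / [3]
  Insert 6 (step 4): P = [1, 6] / [4, 7];  Q = [1, 2] / [3, 4]
  Insert 5 (step 5): P = [1, 5] / [4, 6] / [7];  Q = [1, 2] / [3, 4] / [5]
  Insert 8 (step 6): P = [1, 5, 8] / [4, 6] / [7];  Q = [1, 2, 6] / [3, 4] / [5]
  Insert 3 (step 7): P = [1, 3, 8] / [4, 5] / [6] / [7];  Q = [1, 2, 6] / [3, 4] / [5] / [7]
  Insert 2 (step 8): P = [1, 2, 8] / [3, 5] / [4] / [6] / [7];  Q = [1, 2, 6] / [3, 4] / [5] / [7] / [8]
Final shape: (3, 2, 1, 1, 1).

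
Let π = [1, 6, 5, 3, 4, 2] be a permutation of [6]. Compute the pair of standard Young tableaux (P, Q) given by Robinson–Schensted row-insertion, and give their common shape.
P = [1, 2, 4] / [3] / [5] / [6];  Q = [1, 2, 5] / [3] / [4] / [6];  common shape = (3, 1, 1, 1)

Row-insert the values π_1, π_2, … into P one at a time, bumping the leftmost entry strictly greater than the inserted value down to the next row. The recording tableau Q records, in position (i, j), the step at which that cell was added to P.
  Insert 1 (step 1): P = [1];  Q = [1]
  Insert 6 (step 2): P = [1, 6];  Q = [1, 2]
  Insert 5 (step 3): P = [1, 5] / [6];  Q = [1, 2] / [3]
  Insert 3 (step 4): P = [1, 3] / [5] / [6];  Q = [1, 2] / [3] / [4]
  Insert 4 (step 5): P = [1, 3, 4] / [5] / [6];  Q = [1, 2, 5] / [3] / [4]
  Insert 2 (step 6): P = [1, 2, 4] / [3] / [5] / [6];  Q = [1, 2, 5] / [3] / [4] / [6]
Final shape: (3, 1, 1, 1).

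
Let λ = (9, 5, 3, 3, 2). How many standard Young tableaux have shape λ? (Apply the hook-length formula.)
# SYT of shape (9, 5, 3, 3, 2) = 1329603660

Hook-length formula: f^λ = n! / Π hook(c), product over all cells c of the Young diagram. For λ = (9, 5, 3, 3, 2), n = 22 boxes. Hook lengths by row (left-to-right, top-to-bottom): [13, 12, 10, 7, 6, 4, 3, 2, 1]; [8, 7, 5, 2, 1]; [5, 4, 2]; [4, 3, 1]; [2, 1]. Product of hooks = 845365248000. So f^λ = 22! / 845365248000 = 1124000727777607680000 / 845365248000 = 1329603660.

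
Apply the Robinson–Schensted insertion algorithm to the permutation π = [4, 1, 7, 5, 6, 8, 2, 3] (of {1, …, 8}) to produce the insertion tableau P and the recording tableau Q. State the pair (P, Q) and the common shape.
P = [1, 2, 3, 8] / [4, 5, 6] / [7];  Q = [1, 3, 5, 6] / [2, 4, 8] / [7];  common shape = (4, 3, 1)

Row-insert the values π_1, π_2, … into P one at a time, bumping the leftmost entry strictly greater than the inserted value down to the next row. The recording tableau Q records, in position (i, j), the step at which that cell was added to P.
  Insert 4 (step 1): P = [4];  Q = [1]
  Insert 1 (step 2): P = [1] / [4];  Q = [1] / [2]
  Insert 7 (step 3): P = [1, 7] / [4];  Q = [1, 3] / [2]
  Insert 5 (step 4): P = [1, 5] / [4, 7];  Q = [1, 3] / [2, 4]
  Insert 6 (step 5): P = [1, 5, 6] / [4, 7];  Q = [1, 3, 5] / [2, 4]
  Insert 8 (step 6): P = [1, 5, 6, 8] / [4, 7];  Q = [1, 3, 5, 6] / [2, 4]
  Insert 2 (step 7): P = [1, 2, 6, 8] / [4, 5] / [7];  Q = [1, 3, 5, 6] / [2, 4] / [7]
  Insert 3 (step 8): P = [1, 2, 3, 8] / [4, 5, 6] / [7];  Q = [1, 3, 5, 6] / [2, 4, 8] / [7]
Final shape: (4, 3, 1).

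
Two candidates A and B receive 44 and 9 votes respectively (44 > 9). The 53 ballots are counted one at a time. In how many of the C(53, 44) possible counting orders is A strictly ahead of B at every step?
Strict-lead orderings = 2926537250

Total orderings of the 53 votes with 44 for A: C(53, 44) = 4431613550. By the Bertrand ballot formula (Cycle Lemma / reflection principle), the number of orderings in which A is strictly ahead of B throughout is (p − q)/(p + q) · C(p + q, p) = (44 − 9)/(44 + 9) · 4431613550 = 2926537250.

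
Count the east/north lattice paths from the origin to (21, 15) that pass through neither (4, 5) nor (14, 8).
Number of paths = 3531155562

Inclusion–exclusion. Total paths: C(36, 21) = 5567902560. Through P₁: C(9, 4)·C(27, 17) = 1062971910. Through P₂: C(22, 14)·C(14, 7) = 1097450640. Since P₁ is strictly southwest of P₂, a monotone path through both must visit P₁ then P₂; paths through both = C(9, 4)·C(13, 10)·C(14, 7) = 123675552. Avoid both = 5567902560 − 1062971910 − 1097450640 + 123675552 = 3531155562.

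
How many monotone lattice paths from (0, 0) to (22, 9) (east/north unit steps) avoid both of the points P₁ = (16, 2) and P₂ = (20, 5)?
Number of paths = 19180902

Inclusion–exclusion. Total paths: C(31, 22) = 20160075. Through P₁: C(18, 16)·C(13, 6) = 262548. Through P₂: C(25, 20)·C(6, 2) = 796950. Since P₁ is strictly southwest of P₂, a monotone path through both must visit P₁ then P₂; paths through both = C(18, 16)·C(7, 4)·C(6, 2) = 80325. Avoid both = 20160075 − 262548 − 796950 + 80325 = 19180902.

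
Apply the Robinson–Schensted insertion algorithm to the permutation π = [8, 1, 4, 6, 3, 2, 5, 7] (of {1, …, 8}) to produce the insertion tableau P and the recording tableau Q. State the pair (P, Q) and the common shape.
P = [1, 2, 5, 7] / [3, 6] / [4] / [8];  Q = [1, 3, 4, 8] / [2, 7] / [5] / [6];  common shape = (4, 2, 1, 1)

Row-insert the values π_1, π_2, … into P one at a time, bumping the leftmost entry strictly greater than the inserted value down to the next row. The recording tableau Q records, in position (i, j), the step at which that cell was added to P.
  Insert 8 (step 1): P = [8];  Q = [1]
  Insert 1 (step 2): P = [1] / [8];  Q = [1] / [2]
  Insert 4 (step 3): P = [1, 4] / [8];  Q = [1, 3] / [2]
  Insert 6 (step 4): P = [1, 4, 6] / [8];  Q = [1, 3, 4] / [2]
  Insert 3 (step 5): P = [1, 3, 6] / [4] / [8];  Q = [1, 3, 4] / [2] / [5]
  Insert 2 (step 6): P = [1, 2, 6] / [3] / [4] / [8];  Q = [1, 3, 4] / [2] / [5] / [6]
  Insert 5 (step 7): P = [1, 2, 5] / [3, 6] / [4] / [8];  Q = [1, 3, 4] / [2, 7] / [5] / [6]
  Insert 7 (step 8): P = [1, 2, 5, 7] / [3, 6] / [4] / [8];  Q = [1, 3, 4, 8] / [2, 7] / [5] / [6]
Final shape: (4, 2, 1, 1).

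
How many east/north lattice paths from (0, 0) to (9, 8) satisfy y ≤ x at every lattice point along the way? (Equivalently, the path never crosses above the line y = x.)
Number of paths = 4862

By the reflection principle (André's argument), the number of monotone paths to (9, 8) with n ≤ m that never go above y = x is C(17, 9) − C(17, 10) = 24310 − 19448 = 4862.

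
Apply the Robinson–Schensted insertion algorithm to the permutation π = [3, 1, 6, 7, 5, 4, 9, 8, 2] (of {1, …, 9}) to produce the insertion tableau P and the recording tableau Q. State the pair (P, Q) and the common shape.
P = [1, 2, 7, 8] / [3, 4, 9] / [5] / [6];  Q = [1, 3, 4, 7] / [2, 5, 8] / [6] / [9];  common shape = (4, 3, 1, 1)

Row-insert the values π_1, π_2, … into P one at a time, bumping the leftmost entry strictly greater than the inserted value down to the next row. The recording tableau Q records, in position (i, j), the step at which that cell was added to P.
  Insert 3 (step 1): P = [3];  Q = [1]
  Insert 1 (step 2): P = [1] / [3];  Q = [1] / [2]
  Insert 6 (step 3): P = [1, 6] / [3];  Q = [1, 3] / [2]
  Insert 7 (step 4): P = [1, 6, 7] / [3];  Q = [1, 3, 4] / [2]
  Insert 5 (step 5): P = [1, 5, 7] / [3, 6];  Q = [1, 3, 4] / [2, 5]
  Insert 4 (step 6): P = [1, 4, 7] / [3, 5] / [6];  Q = [1, 3, 4] / [2, 5] / [6]
  Insert 9 (step 7): P = [1, 4, 7, 9] / [3, 5] / [6];  Q = [1, 3, 4, 7] / [2, 5] / [6]
  Insert 8 (step 8): P = [1, 4, 7, 8] / [3, 5, 9] / [6];  Q = [1, 3, 4, 7] / [2, 5, 8] / [6]
  Insert 2 (step 9): P = [1, 2, 7, 8] / [3, 4, 9] / [5] / [6];  Q = [1, 3, 4, 7] / [2, 5, 8] / [6] / [9]
Final shape: (4, 3, 1, 1).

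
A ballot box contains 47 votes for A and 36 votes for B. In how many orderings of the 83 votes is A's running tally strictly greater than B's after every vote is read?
Strict-lead orderings = 54352131350789590358040

Total orderings of the 83 votes with 47 for A: C(83, 47) = 410111536555957818156120. By the Bertrand ballot formula (Cycle Lemma / reflection principle), the number of orderings in which A is strictly ahead of B throughout is (p − q)/(p + q) · C(p + q, p) = (47 − 36)/(47 + 36) · 410111536555957818156120 = 54352131350789590358040.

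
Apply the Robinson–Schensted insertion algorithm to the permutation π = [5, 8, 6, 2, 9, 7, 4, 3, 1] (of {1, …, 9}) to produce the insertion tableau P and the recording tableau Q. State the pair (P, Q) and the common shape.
P = [1, 3, 7] / [2, 6] / [4, 9] / [5] / [8];  Q = [1, 2, 5] / [3, 6] / [4, 7] / [8] / [9];  common shape = (3, 2, 2, 1, 1)

Row-insert the values π_1, π_2, … into P one at a time, bumping the leftmost entry strictly greater than the inserted value down to the next row. The recording tableau Q records, in position (i, j), the step at which that cell was added to P.
  Insert 5 (step 1): P = [5];  Q = [1]
  Insert 8 (step 2): P = [5, 8];  Q = [1, 2]
  Insert 6 (step 3): P = [5, 6] / [8];  Q = [1, 2] / [3]
  Insert 2 (step 4): P = [2, 6] / [5] / [8];  Q = [1, 2] / [3] / [4]
  Insert 9 (step 5): P = [2, 6, 9] / [5] / [8];  Q = [1, 2, 5] / [3] / [4]
  Insert 7 (step 6): P = [2, 6, 7] / [5, 9] / [8];  Q = [1, 2, 5] / [3, 6] / [4]
  Insert 4 (step 7): P = [2, 4, 7] / [5, 6] / [8, 9];  Q = [1, 2, 5] / [3, 6] / [4, 7]
  Insert 3 (step 8): P = [2, 3, 7] / [4, 6] / [5, 9] / [8];  Q = [1, 2, 5] / [3, 6] / [4, 7] / [8]
  Insert 1 (step 9): P = [1, 3, 7] / [2, 6] / [4, 9] / [5] / [8];  Q = [1, 2, 5] / [3, 6] / [4, 7] / [8] / [9]
Final shape: (3, 2, 2, 1, 1).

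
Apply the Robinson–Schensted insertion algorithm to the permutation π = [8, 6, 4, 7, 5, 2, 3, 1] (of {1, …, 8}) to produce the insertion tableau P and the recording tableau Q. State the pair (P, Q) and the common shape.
P = [1, 3] / [2, 5] / [4, 7] / [6] / [8];  Q = [1, 4] / [2, 5] / [3, 7] / [6] / [8];  common shape = (2, 2, 2, 1, 1)

Row-insert the values π_1, π_2, … into P one at a time, bumping the leftmost entry strictly greater than the inserted value down to the next row. The recording tableau Q records, in position (i, j), the step at which that cell was added to P.
  Insert 8 (step 1): P = [8];  Q = [1]
  Insert 6 (step 2): P = [6] / [8];  Q = [1] / [2]
  Insert 4 (step 3): P = [4] / [6] / [8];  Q = [1] / [2] / [3]
  Insert 7 (step 4): P = [4, 7] / [6] / [8];  Q = [1, 4] / [2] / [3]
  Insert 5 (step 5): P = [4, 5] / [6, 7] / [8];  Q = [1, 4] / [2, 5] / [3]
  Insert 2 (step 6): P = [2, 5] / [4, 7] / [6] / [8];  Q = [1, 4] / [2, 5] / [3] / [6]
  Insert 3 (step 7): P = [2, 3] / [4, 5] / [6, 7] / [8];  Q = [1, 4] / [2, 5] / [3, 7] / [6]
  Insert 1 (step 8): P = [1, 3] / [2, 5] / [4, 7] / [6] / [8];  Q = [1, 4] / [2, 5] / [3, 7] / [6] / [8]
Final shape: (2, 2, 2, 1, 1).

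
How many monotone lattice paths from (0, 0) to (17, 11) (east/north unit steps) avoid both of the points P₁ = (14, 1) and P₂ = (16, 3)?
Number of paths = 21461979

Inclusion–exclusion. Total paths: C(28, 17) = 21474180. Through P₁: C(15, 14)·C(13, 3) = 4290. Through P₂: C(19, 16)·C(9, 1) = 8721. Since P₁ is strictly southwest of P₂, a monotone path through both must visit P₁ then P₂; paths through both = C(15, 14)·C(4, 2)·C(9, 1) = 810. Avoid both = 21474180 − 4290 − 8721 + 810 = 21461979.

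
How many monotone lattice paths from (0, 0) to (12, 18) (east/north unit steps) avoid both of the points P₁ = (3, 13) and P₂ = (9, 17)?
Number of paths = 73344305

Inclusion–exclusion. Total paths: C(30, 12) = 86493225. Through P₁: C(16, 3)·C(14, 9) = 1121120. Through P₂: C(26, 9)·C(4, 3) = 12498200. Since P₁ is strictly southwest of P₂, a monotone path through both must visit P₁ then P₂; paths through both = C(16, 3)·C(10, 6)·C(4, 3) = 470400. Avoid both = 86493225 − 1121120 − 12498200 + 470400 = 73344305.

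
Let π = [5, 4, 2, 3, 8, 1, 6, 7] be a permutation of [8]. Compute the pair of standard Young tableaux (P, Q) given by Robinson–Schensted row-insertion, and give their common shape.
P = [1, 3, 6, 7] / [2, 8] / [4] / [5];  Q = [1, 4, 5, 8] / [2, 7] / [3] / [6];  common shape = (4, 2, 1, 1)

Row-insert the values π_1, π_2, … into P one at a time, bumping the leftmost entry strictly greater than the inserted value down to the next row. The recording tableau Q records, in position (i, j), the step at which that cell was added to P.
  Insert 5 (step 1): P = [5];  Q = [1]
  Insert 4 (step 2): P = [4] / [5];  Q = [1] / [2]
  Insert 2 (step 3): P = [2] / [4] / [5];  Q = [1] / [2] / [3]
  Insert 3 (step 4): P = [2, 3] / [4] / [5];  Q = [1, 4] / [2] / [3]
  Insert 8 (step 5): P = [2, 3, 8] / [4] / [5];  Q = [1, 4, 5] / [2] / [3]
  Insert 1 (step 6): P = [1, 3, 8] / [2] / [4] / [5];  Q = [1, 4, 5] / [2] / [3] / [6]
  Insert 6 (step 7): P = [1, 3, 6] / [2, 8] / [4] / [5];  Q = [1, 4, 5] / [2, 7] / [3] / [6]
  Insert 7 (step 8): P = [1, 3, 6, 7] / [2, 8] / [4] / [5];  Q = [1, 4, 5, 8] / [2, 7] / [3] / [6]
Final shape: (4, 2, 1, 1).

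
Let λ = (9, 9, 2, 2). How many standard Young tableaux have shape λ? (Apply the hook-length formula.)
# SYT of shape (9, 9, 2, 2) = 31744440

Hook-length formula: f^λ = n! / Π hook(c), product over all cells c of the Young diagram. For λ = (9, 9, 2, 2), n = 22 boxes. Hook lengths by row (left-to-right, top-to-bottom): [12, 11, 8, 7, 6, 5, 4, 3, 2]; [11, 10, 7, 6, 5, 4, 3, 2, 1]; [3, 2]; [2, 1]. Product of hooks = 35407798272000. So f^λ = 22! / 35407798272000 = 1124000727777607680000 / 35407798272000 = 31744440.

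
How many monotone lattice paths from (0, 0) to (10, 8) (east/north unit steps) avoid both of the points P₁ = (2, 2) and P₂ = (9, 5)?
Number of paths = 20612

Inclusion–exclusion. Total paths: C(18, 10) = 43758. Through P₁: C(4, 2)·C(14, 8) = 18018. Through P₂: C(14, 9)·C(4, 1) = 8008. Since P₁ is strictly southwest of P₂, a monotone path through both must visit P₁ then P₂; paths through both = C(4, 2)·C(10, 7)·C(4, 1) = 2880. Avoid both = 43758 − 18018 − 8008 + 2880 = 20612.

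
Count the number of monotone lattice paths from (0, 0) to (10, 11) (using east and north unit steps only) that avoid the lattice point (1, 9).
Number of paths = 352166

Total paths from (0, 0) to (10, 11): C(21, 10) = 352716. Paths through (1, 9): (paths (0, 0) → (1, 9)) × (paths (1, 9) → (10, 11)) = C(10, 1) · C(11, 9) = 10 · 55 = 550. Avoidance count = 352716 − 550 = 352166.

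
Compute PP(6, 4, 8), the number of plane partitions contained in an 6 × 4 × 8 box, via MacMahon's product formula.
PP(6, 4, 8) = 90474964580

Evaluate the triple product over i = 1..6, j = 1..4, k = 1..8. The factors are (2/1) · (3/2) · (4/3) · (5/4) · (6/5) · (7/6) · (8/7) · (9/8) · … (192 factors total). The numerators and denominators telescope so the product is an integer; carrying out the multiplication exactly gives PP(6, 4, 8) = 90474964580.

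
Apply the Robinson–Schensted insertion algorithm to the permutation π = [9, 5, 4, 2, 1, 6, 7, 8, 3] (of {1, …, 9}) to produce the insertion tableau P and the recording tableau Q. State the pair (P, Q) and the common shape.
P = [1, 3, 7, 8] / [2, 6] / [4] / [5] / [9];  Q = [1, 6, 7, 8] / [2, 9] / [3] / [4] / [5];  common shape = (4, 2, 1, 1, 1)

Row-insert the values π_1, π_2, … into P one at a time, bumping the leftmost entry strictly greater than the inserted value down to the next row. The recording tableau Q records, in position (i, j), the step at which that cell was added to P.
  Insert 9 (step 1): P = [9];  Q = [1]
  Insert 5 (step 2): P = [5] / [9];  Q = [1] / [2]
  Insert 4 (step 3): P = [4] / [5] / [9];  Q = [1] / [2] / [3]
  Insert 2 (step 4): P = [2] / [4] / [5] / [9];  Q = [1] / [2] / [3] / [4]
  Insert 1 (step 5): P = [1] / [2] / [4] / [5] / [9];  Q = [1] / [2] / [3] / [4] / [5]
  Insert 6 (step 6): P = [1, 6] / [2] / [4] / [5] / [9];  Q = [1, 6] / [2] / [3] / [4] / [5]
  Insert 7 (step 7): P = [1, 6, 7] / [2] / [4] / [5] / [9];  Q = [1, 6, 7] / [2] / [3] / [4] / [5]
  Insert 8 (step 8): P = [1, 6, 7, 8] / [2] / [4] / [5] / [9];  Q = [1, 6, 7, 8] / [2] / [3] / [4] / [5]
  Insert 3 (step 9): P = [1, 3, 7, 8] / [2, 6] / [4] / [5] / [9];  Q = [1, 6, 7, 8] / [2, 9] / [3] / [4] / [5]
Final shape: (4, 2, 1, 1, 1).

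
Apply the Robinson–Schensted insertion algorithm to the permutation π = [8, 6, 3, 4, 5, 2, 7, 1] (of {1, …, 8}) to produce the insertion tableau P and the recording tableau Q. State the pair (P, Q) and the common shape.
P = [1, 4, 5, 7] / [2] / [3] / [6] / [8];  Q = [1, 4, 5, 7] / [2] / [3] / [6] / [8];  common shape = (4, 1, 1, 1, 1)

Row-insert the values π_1, π_2, … into P one at a time, bumping the leftmost entry strictly greater than the inserted value down to the next row. The recording tableau Q records, in position (i, j), the step at which that cell was added to P.
  Insert 8 (step 1): P = [8];  Q = [1]
  Insert 6 (step 2): P = [6] / [8];  Q = [1] / [2]
  Insert 3 (step 3): P = [3] / [6] / [8];  Q = [1] / [2] / [3]
  Insert 4 (step 4): P = [3, 4] / [6] / [8];  Q = [1, 4] / [2] / [3]
  Insert 5 (step 5): P = [3, 4, 5] / [6] / [8];  Q = [1, 4, 5] / [2] / [3]
  Insert 2 (step 6): P = [2, 4, 5] / [3] / [6] / [8];  Q = [1, 4, 5] / [2] / [3] / [6]
  Insert 7 (step 7): P = [2, 4, 5, 7] / [3] / [6] / [8];  Q = [1, 4, 5, 7] / [2] / [3] / [6]
  Insert 1 (step 8): P = [1, 4, 5, 7] / [2] / [3] / [6] / [8];  Q = [1, 4, 5, 7] / [2] / [3] / [6] / [8]
Final shape: (4, 1, 1, 1, 1).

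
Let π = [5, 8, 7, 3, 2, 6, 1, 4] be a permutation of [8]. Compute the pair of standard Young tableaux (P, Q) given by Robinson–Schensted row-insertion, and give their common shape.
P = [1, 4] / [2, 6] / [3, 7] / [5] / [8];  Q = [1, 2] / [3, 6] / [4, 8] / [5] / [7];  common shape = (2, 2, 2, 1, 1)

Row-insert the values π_1, π_2, … into P one at a time, bumping the leftmost entry strictly greater than the inserted value down to the next row. The recording tableau Q records, in position (i, j), the step at which that cell was added to P.
  Insert 5 (step 1): P = [5];  Q = [1]
  Insert 8 (step 2): P = [5, 8];  Q = [1, 2]
  Insert 7 (step 3): P = [5, 7] / [8];  Q = [1, 2] / [3]
  Insert 3 (step 4): P = [3, 7] / [5] / [8];  Q = [1, 2] / [3] / [4]
  Insert 2 (step 5): P = [2, 7] / [3] / [5] / [8];  Q = [1, 2] / [3] / [4] / [5]
  Insert 6 (step 6): P = [2, 6] / [3, 7] / [5] / [8];  Q = [1, 2] / [3, 6] / [4] / [5]
  Insert 1 (step 7): P = [1, 6] / [2, 7] / [3] / [5] / [8];  Q = [1, 2] / [3, 6] / [4] / [5] / [7]
  Insert 4 (step 8): P = [1, 4] / [2, 6] / [3, 7] / [5] / [8];  Q = [1, 2] / [3, 6] / [4, 8] / [5] / [7]
Final shape: (2, 2, 2, 1, 1).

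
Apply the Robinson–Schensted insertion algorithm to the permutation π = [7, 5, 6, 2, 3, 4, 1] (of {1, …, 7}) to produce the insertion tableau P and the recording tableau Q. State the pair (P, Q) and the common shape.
P = [1, 3, 4] / [2, 6] / [5] / [7];  Q = [1, 3, 6] / [2, 5] / [4] / [7];  common shape = (3, 2, 1, 1)

Row-insert the values π_1, π_2, … into P one at a time, bumping the leftmost entry strictly greater than the inserted value down to the next row. The recording tableau Q records, in position (i, j), the step at which that cell was added to P.
  Insert 7 (step 1): P = [7];  Q = [1]
  Insert 5 (step 2): P = [5] / [7];  Q = [1] / [2]
  Insert 6 (step 3): P = [5, 6] / [7];  Q = [1, 3] / [2]
  Insert 2 (step 4): P = [2, 6] / [5] / [7];  Q = [1, 3] / [2] / [4]
  Insert 3 (step 5): P = [2, 3] / [5, 6] / [7];  Q = [1, 3] / [2, 5] / [4]
  Insert 4 (step 6): P = [2, 3, 4] / [5, 6] / [7];  Q = [1, 3, 6] / [2, 5] / [4]
  Insert 1 (step 7): P = [1, 3, 4] / [2, 6] / [5] / [7];  Q = [1, 3, 6] / [2, 5] / [4] / [7]
Final shape: (3, 2, 1, 1).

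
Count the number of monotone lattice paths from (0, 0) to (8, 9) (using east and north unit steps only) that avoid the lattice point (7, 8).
Number of paths = 11440

Total paths from (0, 0) to (8, 9): C(17, 8) = 24310. Paths through (7, 8): (paths (0, 0) → (7, 8)) × (paths (7, 8) → (8, 9)) = C(15, 7) · C(2, 1) = 6435 · 2 = 12870. Avoidance count = 24310 − 12870 = 11440.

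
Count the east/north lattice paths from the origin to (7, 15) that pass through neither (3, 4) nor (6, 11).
Number of paths = 81889

Inclusion–exclusion. Total paths: C(22, 7) = 170544. Through P₁: C(7, 3)·C(15, 4) = 47775. Through P₂: C(17, 6)·C(5, 1) = 61880. Since P₁ is strictly southwest of P₂, a monotone path through both must visit P₁ then P₂; paths through both = C(7, 3)·C(10, 3)·C(5, 1) = 21000. Avoid both = 170544 − 47775 − 61880 + 21000 = 81889.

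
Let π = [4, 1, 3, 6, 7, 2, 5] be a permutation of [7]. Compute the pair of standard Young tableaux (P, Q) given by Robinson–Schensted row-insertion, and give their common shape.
P = [1, 2, 5, 7] / [3, 6] / [4];  Q = [1, 3, 4, 5] / [2, 7] / [6];  common shape = (4, 2, 1)

Row-insert the values π_1, π_2, … into P one at a time, bumping the leftmost entry strictly greater than the inserted value down to the next row. The recording tableau Q records, in position (i, j), the step at which that cell was added to P.
  Insert 4 (step 1): P = [4];  Q = [1]
  Insert 1 (step 2): P = [1] / [4];  Q = [1] / [2]
  Insert 3 (step 3): P = [1, 3] / [4];  Q = [1, 3] / [2]
  Insert 6 (step 4): P = [1, 3, 6] / [4];  Q = [1, 3, 4] / [2]
  Insert 7 (step 5): P = [1, 3, 6, 7] / [4];  Q = [1, 3, 4, 5] / [2]
  Insert 2 (step 6): P = [1, 2, 6, 7] / [3] / [4];  Q = [1, 3, 4, 5] / [2] / [6]
  Insert 5 (step 7): P = [1, 2, 5, 7] / [3, 6] / [4];  Q = [1, 3, 4, 5] / [2, 7] / [6]
Final shape: (4, 2, 1).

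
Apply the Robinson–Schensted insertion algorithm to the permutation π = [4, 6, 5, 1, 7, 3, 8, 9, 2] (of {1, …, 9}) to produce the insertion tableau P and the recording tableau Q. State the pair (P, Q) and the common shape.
P = [1, 2, 7, 8, 9] / [3, 5] / [4] / [6];  Q = [1, 2, 5, 7, 8] / [3, 6] / [4] / [9];  common shape = (5, 2, 1, 1)

Row-insert the values π_1, π_2, … into P one at a time, bumping the leftmost entry strictly greater than the inserted value down to the next row. The recording tableau Q records, in position (i, j), the step at which that cell was added to P.
  Insert 4 (step 1): P = [4];  Q = [1]
  Insert 6 (step 2): P = [4, 6];  Q = [1, 2]
  Insert 5 (step 3): P = [4, 5] / [6];  Q = [1, 2] / [3]
  Insert 1 (step 4): P = [1, 5] / [4] / [6];  Q = [1, 2] / [3] / [4]
  Insert 7 (step 5): P = [1, 5, 7] / [4] / [6];  Q = [1, 2, 5] / [3] / [4]
  Insert 3 (step 6): P = [1, 3, 7] / [4, 5] / [6];  Q = [1, 2, 5] / [3, 6] / [4]
  Insert 8 (step 7): P = [1, 3, 7, 8] / [4, 5] / [6];  Q = [1, 2, 5, 7] / [3, 6] / [4]
  Insert 9 (step 8): P = [1, 3, 7, 8, 9] / [4, 5] / [6];  Q = [1, 2, 5, 7, 8] / [3, 6] / [4]
  Insert 2 (step 9): P = [1, 2, 7, 8, 9] / [3, 5] / [4] / [6];  Q = [1, 2, 5, 7, 8] / [3, 6] / [4] / [9]
Final shape: (5, 2, 1, 1).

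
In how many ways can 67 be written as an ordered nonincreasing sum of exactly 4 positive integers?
p(67, 4 parts) = 2178

Partitions of n into exactly k parts are in bijection with partitions of n − k into at most k parts (subtract 1 from each part). So p(67, exactly 4) = p(63, parts ≤ 4). Computing via the recurrence p(m, j) = p(m, j−1) + p(m−j, j) gives 2178.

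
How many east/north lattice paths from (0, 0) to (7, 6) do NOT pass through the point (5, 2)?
Number of paths = 1401

Total paths from (0, 0) to (7, 6): C(13, 7) = 1716. Paths through (5, 2): (paths (0, 0) → (5, 2)) × (paths (5, 2) → (7, 6)) = C(7, 5) · C(6, 2) = 21 · 15 = 315. Avoidance count = 1716 − 315 = 1401.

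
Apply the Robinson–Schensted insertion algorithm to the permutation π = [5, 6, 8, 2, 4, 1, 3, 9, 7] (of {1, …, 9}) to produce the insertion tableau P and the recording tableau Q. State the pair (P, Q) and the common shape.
P = [1, 3, 7, 9] / [2, 4, 8] / [5, 6];  Q = [1, 2, 3, 8] / [4, 5, 9] / [6, 7];  common shape = (4, 3, 2)

Row-insert the values π_1, π_2, … into P one at a time, bumping the leftmost entry strictly greater than the inserted value down to the next row. The recording tableau Q records, in position (i, j), the step at which that cell was added to P.
  Insert 5 (step 1): P = [5];  Q = [1]
  Insert 6 (step 2): P = [5, 6];  Q = [1, 2]
  Insert 8 (step 3): P = [5, 6, 8];  Q = [1, 2, 3]
  Insert 2 (step 4): P = [2, 6, 8] / [5];  Q = [1, 2, 3] / [4]
  Insert 4 (step 5): P = [2, 4, 8] / [5, 6];  Q = [1, 2, 3] / [4, 5]
  Insert 1 (step 6): P = [1, 4, 8] / [2, 6] / [5];  Q = [1, 2, 3] / [4, 5] / [6]
  Insert 3 (step 7): P = [1, 3, 8] / [2, 4] / [5, 6];  Q = [1, 2, 3] / [4, 5] / [6, 7]
  Insert 9 (step 8): P = [1, 3, 8, 9] / [2, 4] / [5, 6];  Q = [1, 2, 3, 8] / [4, 5] / [6, 7]
  Insert 7 (step 9): P = [1, 3, 7, 9] / [2, 4, 8] / [5, 6];  Q = [1, 2, 3, 8] / [4, 5, 9] / [6, 7]
Final shape: (4, 3, 2).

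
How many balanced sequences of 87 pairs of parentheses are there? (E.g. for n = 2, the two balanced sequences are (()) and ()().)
C_87 = 16435314834665426797069144960762886143367590394940

These balanced parentheses are counted by the Catalan number C_n = (1/(n + 1)) · C(2n, n). For n = 87: C_87 = (1/88) · C(174, 87) = 1446307705450557558142084756547133980616347954754720/88 = 16435314834665426797069144960762886143367590394940.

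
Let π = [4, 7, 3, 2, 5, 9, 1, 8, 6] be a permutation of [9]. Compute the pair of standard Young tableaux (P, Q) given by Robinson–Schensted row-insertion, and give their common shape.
P = [1, 5, 6] / [2, 7, 8] / [3, 9] / [4];  Q = [1, 2, 6] / [3, 5, 8] / [4, 9] / [7];  common shape = (3, 3, 2, 1)

Row-insert the values π_1, π_2, … into P one at a time, bumping the leftmost entry strictly greater than the inserted value down to the next row. The recording tableau Q records, in position (i, j), the step at which that cell was added to P.
  Insert 4 (step 1): P = [4];  Q = [1]
  Insert 7 (step 2): P = [4, 7];  Q = [1, 2]
  Insert 3 (step 3): P = [3, 7] / [4];  Q = [1, 2] / [3]
  Insert 2 (step 4): P = [2, 7] / [3] / [4];  Q = [1, 2] / [3] / [4]
  Insert 5 (step 5): P = [2, 5] / [3, 7] / [4];  Q = [1, 2] / [3, 5] / [4]
  Insert 9 (step 6): P = [2, 5, 9] / [3, 7] / [4];  Q = [1, 2, 6] / [3, 5] / [4]
  Insert 1 (step 7): P = [1, 5, 9] / [2, 7] / [3] / [4];  Q = [1, 2, 6] / [3, 5] / [4] / [7]
  Insert 8 (step 8): P = [1, 5, 8] / [2, 7, 9] / [3] / [4];  Q = [1, 2, 6] / [3, 5, 8] / [4] / [7]
  Insert 6 (step 9): P = [1, 5, 6] / [2, 7, 8] / [3, 9] / [4];  Q = [1, 2, 6] / [3, 5, 8] / [4, 9] / [7]
Final shape: (3, 3, 2, 1).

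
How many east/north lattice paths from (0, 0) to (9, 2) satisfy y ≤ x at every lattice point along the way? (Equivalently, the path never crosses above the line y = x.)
Number of paths = 44

By the reflection principle (André's argument), the number of monotone paths to (9, 2) with n ≤ m that never go above y = x is C(11, 9) − C(11, 10) = 55 − 11 = 44.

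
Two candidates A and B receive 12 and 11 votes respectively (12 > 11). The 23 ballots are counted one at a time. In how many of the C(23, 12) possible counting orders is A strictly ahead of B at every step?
Strict-lead orderings = 58786

Total orderings of the 23 votes with 12 for A: C(23, 12) = 1352078. By the Bertrand ballot formula (Cycle Lemma / reflection principle), the number of orderings in which A is strictly ahead of B throughout is (p − q)/(p + q) · C(p + q, p) = (12 − 11)/(12 + 11) · 1352078 = 58786.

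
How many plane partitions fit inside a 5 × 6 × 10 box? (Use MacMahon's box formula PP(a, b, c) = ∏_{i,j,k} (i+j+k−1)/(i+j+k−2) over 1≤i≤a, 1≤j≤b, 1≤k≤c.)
PP(5, 6, 10) = 559611782036736

Evaluate the triple product over i = 1..5, j = 1..6, k = 1..10. The factors are (2/1) · (3/2) · (4/3) · (5/4) · (6/5) · (7/6) · (8/7) · (9/8) · … (300 factors total). The numerators and denominators telescope so the product is an integer; carrying out the multiplication exactly gives PP(5, 6, 10) = 559611782036736.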